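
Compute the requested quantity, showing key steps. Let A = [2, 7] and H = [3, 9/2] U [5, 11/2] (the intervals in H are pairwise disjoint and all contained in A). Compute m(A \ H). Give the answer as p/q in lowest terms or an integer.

The ambient interval has length m(A) = 7 - 2 = 5.
Since the holes are disjoint and sit inside A, by finite additivity
  m(H) = sum_i (b_i - a_i), and m(A \ H) = m(A) - m(H).
Computing the hole measures:
  m(H_1) = 9/2 - 3 = 3/2.
  m(H_2) = 11/2 - 5 = 1/2.
Summed: m(H) = 3/2 + 1/2 = 2.
So m(A \ H) = 5 - 2 = 3.

3


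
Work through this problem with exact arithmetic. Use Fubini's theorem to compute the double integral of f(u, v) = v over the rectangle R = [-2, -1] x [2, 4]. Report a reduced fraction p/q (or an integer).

f(u, v) is a tensor product of a function of u and a function of v, and both factors are bounded continuous (hence Lebesgue integrable) on the rectangle, so Fubini's theorem applies:
  integral_R f d(m x m) = (integral_a1^b1 1 du) * (integral_a2^b2 v dv).
Inner integral in u: integral_{-2}^{-1} 1 du = ((-1)^1 - (-2)^1)/1
  = 1.
Inner integral in v: integral_{2}^{4} v dv = (4^2 - 2^2)/2
  = 6.
Product: (1) * (6) = 6.

6


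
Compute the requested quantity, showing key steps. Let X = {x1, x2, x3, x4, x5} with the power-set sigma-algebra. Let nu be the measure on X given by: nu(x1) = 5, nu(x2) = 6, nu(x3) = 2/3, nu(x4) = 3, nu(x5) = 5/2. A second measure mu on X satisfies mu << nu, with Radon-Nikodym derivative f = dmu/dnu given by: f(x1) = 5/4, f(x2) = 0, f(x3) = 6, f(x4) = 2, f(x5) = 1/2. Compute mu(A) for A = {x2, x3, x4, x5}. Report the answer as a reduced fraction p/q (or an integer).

By the defining property of the Radon-Nikodym derivative, for every measurable set A,
  mu(A) = integral_A f dnu.
Since nu is a discrete measure concentrated on the atoms of X, the integral over A reduces to the sum
  mu(A) = sum_{x in A} f(x) * nu({x}).
Computing each term:
  x2: f(x2) * nu(x2) = 0 * 6 = 0.
  x3: f(x3) * nu(x3) = 6 * 2/3 = 4.
  x4: f(x4) * nu(x4) = 2 * 3 = 6.
  x5: f(x5) * nu(x5) = 1/2 * 5/2 = 5/4.
Summing: mu(A) = 0 + 4 + 6 + 5/4 = 45/4.

45/4


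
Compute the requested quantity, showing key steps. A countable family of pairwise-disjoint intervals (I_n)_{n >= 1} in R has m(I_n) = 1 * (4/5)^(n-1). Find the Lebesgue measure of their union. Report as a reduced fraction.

By countable additivity of the Lebesgue measure on pairwise disjoint measurable sets,
  m(union_{n >= 1} I_n) = sum_{n >= 1} m(I_n) = sum_{n >= 1} a * r^(n-1),
  with a = 1 and r = 4/5.
Since 0 < r = 4/5 < 1, the geometric series converges:
  sum_{n >= 1} a * r^(n-1) = a / (1 - r).
  = 1 / (1 - 4/5)
  = 1 / (1/5)
  = 5.

5


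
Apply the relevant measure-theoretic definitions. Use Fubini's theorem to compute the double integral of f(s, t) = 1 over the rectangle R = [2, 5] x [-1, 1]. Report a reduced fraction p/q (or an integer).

f(s, t) is a tensor product of a function of s and a function of t, and both factors are bounded continuous (hence Lebesgue integrable) on the rectangle, so Fubini's theorem applies:
  integral_R f d(m x m) = (integral_a1^b1 1 ds) * (integral_a2^b2 1 dt).
Inner integral in s: integral_{2}^{5} 1 ds = (5^1 - 2^1)/1
  = 3.
Inner integral in t: integral_{-1}^{1} 1 dt = (1^1 - (-1)^1)/1
  = 2.
Product: (3) * (2) = 6.

6


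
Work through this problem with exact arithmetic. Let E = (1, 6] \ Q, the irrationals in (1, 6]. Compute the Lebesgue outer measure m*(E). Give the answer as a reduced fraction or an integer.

The interval I = (1, 6] has m(I) = 6 - 1 = 5 (endpoints are measure-zero, so open/closed/half-open agree). Write I = (I cap Q) u (I \ Q). The rationals in I are countable, so m*(I cap Q) = 0 (cover each rational by intervals whose total length is arbitrarily small). By countable subadditivity m*(I) <= m*(I cap Q) + m*(I \ Q), hence m*(I \ Q) >= m(I) = 5. The reverse inequality m*(I \ Q) <= m*(I) = 5 is trivial since (I \ Q) is a subset of I. Therefore m*(I \ Q) = 5.

5


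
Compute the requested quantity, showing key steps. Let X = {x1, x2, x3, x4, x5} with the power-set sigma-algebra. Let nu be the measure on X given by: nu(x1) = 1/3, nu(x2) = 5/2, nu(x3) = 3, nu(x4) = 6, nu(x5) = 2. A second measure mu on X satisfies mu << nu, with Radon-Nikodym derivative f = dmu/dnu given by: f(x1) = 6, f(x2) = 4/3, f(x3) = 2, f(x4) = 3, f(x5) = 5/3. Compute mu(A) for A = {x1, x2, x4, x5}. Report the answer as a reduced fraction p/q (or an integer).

By the defining property of the Radon-Nikodym derivative, for every measurable set A,
  mu(A) = integral_A f dnu.
Since nu is a discrete measure concentrated on the atoms of X, the integral over A reduces to the sum
  mu(A) = sum_{x in A} f(x) * nu({x}).
Computing each term:
  x1: f(x1) * nu(x1) = 6 * 1/3 = 2.
  x2: f(x2) * nu(x2) = 4/3 * 5/2 = 10/3.
  x4: f(x4) * nu(x4) = 3 * 6 = 18.
  x5: f(x5) * nu(x5) = 5/3 * 2 = 10/3.
Summing: mu(A) = 2 + 10/3 + 18 + 10/3 = 80/3.

80/3


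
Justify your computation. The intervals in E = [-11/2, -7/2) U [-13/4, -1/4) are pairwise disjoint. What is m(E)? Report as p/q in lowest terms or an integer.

For pairwise disjoint intervals, m(union_i I_i) = sum_i m(I_i),
and m is invariant under swapping open/closed endpoints (single points have measure 0).
So m(E) = sum_i (b_i - a_i).
  I_1 has length -7/2 - (-11/2) = 2.
  I_2 has length -1/4 - (-13/4) = 3.
Summing:
  m(E) = 2 + 3 = 5.

5


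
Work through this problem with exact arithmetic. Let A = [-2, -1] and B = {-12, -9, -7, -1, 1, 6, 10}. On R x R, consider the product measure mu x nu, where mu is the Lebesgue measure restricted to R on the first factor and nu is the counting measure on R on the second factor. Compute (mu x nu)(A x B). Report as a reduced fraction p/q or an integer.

For a measurable rectangle A x B, the product measure satisfies
  (mu x nu)(A x B) = mu(A) * nu(B).
  mu(A) = 1.
  nu(B) = 7.
  (mu x nu)(A x B) = 1 * 7 = 7.

7


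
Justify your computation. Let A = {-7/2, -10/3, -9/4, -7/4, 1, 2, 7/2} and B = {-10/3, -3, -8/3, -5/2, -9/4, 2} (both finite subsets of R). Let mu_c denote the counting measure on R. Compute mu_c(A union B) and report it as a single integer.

Counting measure on a finite set equals cardinality. By inclusion-exclusion, |A union B| = |A| + |B| - |A cap B|.
|A| = 7, |B| = 6, |A cap B| = 3.
So mu_c(A union B) = 7 + 6 - 3 = 10.

10


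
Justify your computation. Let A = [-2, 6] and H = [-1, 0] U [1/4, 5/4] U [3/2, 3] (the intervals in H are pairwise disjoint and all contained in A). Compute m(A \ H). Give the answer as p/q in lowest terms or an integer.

The ambient interval has length m(A) = 6 - (-2) = 8.
Since the holes are disjoint and sit inside A, by finite additivity
  m(H) = sum_i (b_i - a_i), and m(A \ H) = m(A) - m(H).
Computing the hole measures:
  m(H_1) = 0 - (-1) = 1.
  m(H_2) = 5/4 - 1/4 = 1.
  m(H_3) = 3 - 3/2 = 3/2.
Summed: m(H) = 1 + 1 + 3/2 = 7/2.
So m(A \ H) = 8 - 7/2 = 9/2.

9/2


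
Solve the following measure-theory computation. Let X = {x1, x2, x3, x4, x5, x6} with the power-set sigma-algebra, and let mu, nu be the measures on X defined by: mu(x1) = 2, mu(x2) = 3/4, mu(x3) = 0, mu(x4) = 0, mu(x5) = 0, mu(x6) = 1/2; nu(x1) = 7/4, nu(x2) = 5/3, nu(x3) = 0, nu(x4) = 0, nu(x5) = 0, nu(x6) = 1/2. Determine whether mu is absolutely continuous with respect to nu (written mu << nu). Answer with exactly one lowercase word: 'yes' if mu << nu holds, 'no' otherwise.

mu << nu means: every nu-null measurable set is also mu-null; equivalently, for every atom x, if nu({x}) = 0 then mu({x}) = 0.
Checking each atom:
  x1: nu = 7/4 > 0 -> no constraint.
  x2: nu = 5/3 > 0 -> no constraint.
  x3: nu = 0, mu = 0 -> consistent with mu << nu.
  x4: nu = 0, mu = 0 -> consistent with mu << nu.
  x5: nu = 0, mu = 0 -> consistent with mu << nu.
  x6: nu = 1/2 > 0 -> no constraint.
No atom violates the condition. Therefore mu << nu.

yes


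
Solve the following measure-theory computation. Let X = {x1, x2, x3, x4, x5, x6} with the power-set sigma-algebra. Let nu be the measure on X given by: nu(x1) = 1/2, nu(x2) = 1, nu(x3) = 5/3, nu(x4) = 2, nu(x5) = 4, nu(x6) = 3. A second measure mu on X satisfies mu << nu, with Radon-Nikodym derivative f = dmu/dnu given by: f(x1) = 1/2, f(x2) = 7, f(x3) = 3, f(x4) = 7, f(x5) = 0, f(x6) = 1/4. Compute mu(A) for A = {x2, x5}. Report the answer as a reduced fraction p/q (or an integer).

By the defining property of the Radon-Nikodym derivative, for every measurable set A,
  mu(A) = integral_A f dnu.
Since nu is a discrete measure concentrated on the atoms of X, the integral over A reduces to the sum
  mu(A) = sum_{x in A} f(x) * nu({x}).
Computing each term:
  x2: f(x2) * nu(x2) = 7 * 1 = 7.
  x5: f(x5) * nu(x5) = 0 * 4 = 0.
Summing: mu(A) = 7 + 0 = 7.

7


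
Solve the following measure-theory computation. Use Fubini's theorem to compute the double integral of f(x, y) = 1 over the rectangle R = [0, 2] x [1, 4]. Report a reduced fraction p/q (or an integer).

f(x, y) is a tensor product of a function of x and a function of y, and both factors are bounded continuous (hence Lebesgue integrable) on the rectangle, so Fubini's theorem applies:
  integral_R f d(m x m) = (integral_a1^b1 1 dx) * (integral_a2^b2 1 dy).
Inner integral in x: integral_{0}^{2} 1 dx = (2^1 - 0^1)/1
  = 2.
Inner integral in y: integral_{1}^{4} 1 dy = (4^1 - 1^1)/1
  = 3.
Product: (2) * (3) = 6.

6


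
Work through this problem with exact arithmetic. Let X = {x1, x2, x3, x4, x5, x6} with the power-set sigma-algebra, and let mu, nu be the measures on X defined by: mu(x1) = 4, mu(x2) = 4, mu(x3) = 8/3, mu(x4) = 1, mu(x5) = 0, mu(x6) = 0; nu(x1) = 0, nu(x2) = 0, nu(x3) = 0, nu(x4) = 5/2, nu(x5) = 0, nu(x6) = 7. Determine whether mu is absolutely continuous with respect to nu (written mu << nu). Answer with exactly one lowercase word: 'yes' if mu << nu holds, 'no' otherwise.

mu << nu means: every nu-null measurable set is also mu-null; equivalently, for every atom x, if nu({x}) = 0 then mu({x}) = 0.
Checking each atom:
  x1: nu = 0, mu = 4 > 0 -> violates mu << nu.
  x2: nu = 0, mu = 4 > 0 -> violates mu << nu.
  x3: nu = 0, mu = 8/3 > 0 -> violates mu << nu.
  x4: nu = 5/2 > 0 -> no constraint.
  x5: nu = 0, mu = 0 -> consistent with mu << nu.
  x6: nu = 7 > 0 -> no constraint.
The atom(s) x1, x2, x3 violate the condition (nu = 0 but mu > 0). Therefore mu is NOT absolutely continuous w.r.t. nu.

no


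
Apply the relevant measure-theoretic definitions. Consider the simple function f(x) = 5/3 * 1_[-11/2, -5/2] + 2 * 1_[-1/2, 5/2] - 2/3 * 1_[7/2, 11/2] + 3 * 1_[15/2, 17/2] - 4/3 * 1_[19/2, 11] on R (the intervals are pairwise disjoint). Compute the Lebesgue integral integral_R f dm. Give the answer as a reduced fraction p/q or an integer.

For a simple function f = sum_i c_i * 1_{A_i} with disjoint A_i,
  integral f dm = sum_i c_i * m(A_i).
Lengths of the A_i:
  m(A_1) = -5/2 - (-11/2) = 3.
  m(A_2) = 5/2 - (-1/2) = 3.
  m(A_3) = 11/2 - 7/2 = 2.
  m(A_4) = 17/2 - 15/2 = 1.
  m(A_5) = 11 - 19/2 = 3/2.
Contributions c_i * m(A_i):
  (5/3) * (3) = 5.
  (2) * (3) = 6.
  (-2/3) * (2) = -4/3.
  (3) * (1) = 3.
  (-4/3) * (3/2) = -2.
Total: 5 + 6 - 4/3 + 3 - 2 = 32/3.

32/3


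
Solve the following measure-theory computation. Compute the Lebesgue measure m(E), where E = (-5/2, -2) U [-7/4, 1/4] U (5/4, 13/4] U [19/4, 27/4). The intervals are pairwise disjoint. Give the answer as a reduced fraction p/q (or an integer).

For pairwise disjoint intervals, m(union_i I_i) = sum_i m(I_i),
and m is invariant under swapping open/closed endpoints (single points have measure 0).
So m(E) = sum_i (b_i - a_i).
  I_1 has length -2 - (-5/2) = 1/2.
  I_2 has length 1/4 - (-7/4) = 2.
  I_3 has length 13/4 - 5/4 = 2.
  I_4 has length 27/4 - 19/4 = 2.
Summing:
  m(E) = 1/2 + 2 + 2 + 2 = 13/2.

13/2


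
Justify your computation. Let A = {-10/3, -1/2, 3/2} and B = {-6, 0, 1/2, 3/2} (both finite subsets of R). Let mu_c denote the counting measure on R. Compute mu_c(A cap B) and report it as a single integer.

Counting measure on a finite set equals cardinality. mu_c(A cap B) = |A cap B| (elements appearing in both).
Enumerating the elements of A that also lie in B gives 1 element(s).
So mu_c(A cap B) = 1.

1


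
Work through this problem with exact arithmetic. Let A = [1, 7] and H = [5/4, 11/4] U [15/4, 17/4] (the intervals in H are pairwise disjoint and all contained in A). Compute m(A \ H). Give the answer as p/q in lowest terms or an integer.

The ambient interval has length m(A) = 7 - 1 = 6.
Since the holes are disjoint and sit inside A, by finite additivity
  m(H) = sum_i (b_i - a_i), and m(A \ H) = m(A) - m(H).
Computing the hole measures:
  m(H_1) = 11/4 - 5/4 = 3/2.
  m(H_2) = 17/4 - 15/4 = 1/2.
Summed: m(H) = 3/2 + 1/2 = 2.
So m(A \ H) = 6 - 2 = 4.

4


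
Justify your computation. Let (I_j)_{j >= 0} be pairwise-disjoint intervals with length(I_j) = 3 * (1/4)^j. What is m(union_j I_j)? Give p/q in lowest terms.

By countable additivity of the Lebesgue measure on pairwise disjoint measurable sets,
  m(union_{j >= 0} I_j) = sum_{j >= 0} m(I_j) = sum_{j >= 0} a * r^j,
  with a = 3 and r = 1/4.
Since 0 < r = 1/4 < 1, the geometric series converges:
  sum_{j >= 0} a * r^j = a / (1 - r).
  = 3 / (1 - 1/4)
  = 3 / (3/4)
  = 4.

4


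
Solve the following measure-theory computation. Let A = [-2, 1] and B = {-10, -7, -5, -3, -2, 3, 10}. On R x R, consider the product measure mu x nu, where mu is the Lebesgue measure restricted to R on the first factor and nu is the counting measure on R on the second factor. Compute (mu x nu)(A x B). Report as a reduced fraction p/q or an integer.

For a measurable rectangle A x B, the product measure satisfies
  (mu x nu)(A x B) = mu(A) * nu(B).
  mu(A) = 3.
  nu(B) = 7.
  (mu x nu)(A x B) = 3 * 7 = 21.

21


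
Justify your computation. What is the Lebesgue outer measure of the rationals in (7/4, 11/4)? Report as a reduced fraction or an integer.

Q cap (7/4, 11/4) is countable; list its elements as q_1, q_2, ... . Fix eps > 0 and cover the k-th point by an interval of length eps * 2^(-k). The cover has total length eps * sum_{k>=1} 2^(-k) = eps, so by definition of outer measure m*(Q cap (7/4, 11/4)) <= eps. Since eps was arbitrary and m* >= 0, the outer measure is 0.

0


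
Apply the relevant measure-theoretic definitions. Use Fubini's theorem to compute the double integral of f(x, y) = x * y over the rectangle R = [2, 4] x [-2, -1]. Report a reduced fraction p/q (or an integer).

f(x, y) is a tensor product of a function of x and a function of y, and both factors are bounded continuous (hence Lebesgue integrable) on the rectangle, so Fubini's theorem applies:
  integral_R f d(m x m) = (integral_a1^b1 x dx) * (integral_a2^b2 y dy).
Inner integral in x: integral_{2}^{4} x dx = (4^2 - 2^2)/2
  = 6.
Inner integral in y: integral_{-2}^{-1} y dy = ((-1)^2 - (-2)^2)/2
  = -3/2.
Product: (6) * (-3/2) = -9.

-9


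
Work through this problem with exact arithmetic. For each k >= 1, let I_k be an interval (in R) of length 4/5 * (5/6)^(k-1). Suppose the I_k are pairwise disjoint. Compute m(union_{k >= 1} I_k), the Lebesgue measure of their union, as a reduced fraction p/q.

By countable additivity of the Lebesgue measure on pairwise disjoint measurable sets,
  m(union_{k >= 1} I_k) = sum_{k >= 1} m(I_k) = sum_{k >= 1} a * r^(k-1),
  with a = 4/5 and r = 5/6.
Since 0 < r = 5/6 < 1, the geometric series converges:
  sum_{k >= 1} a * r^(k-1) = a / (1 - r).
  = 4/5 / (1 - 5/6)
  = 4/5 / (1/6)
  = 24/5.

24/5


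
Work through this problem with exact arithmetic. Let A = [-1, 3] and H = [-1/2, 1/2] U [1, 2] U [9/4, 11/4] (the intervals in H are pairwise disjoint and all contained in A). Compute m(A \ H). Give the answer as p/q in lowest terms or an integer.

The ambient interval has length m(A) = 3 - (-1) = 4.
Since the holes are disjoint and sit inside A, by finite additivity
  m(H) = sum_i (b_i - a_i), and m(A \ H) = m(A) - m(H).
Computing the hole measures:
  m(H_1) = 1/2 - (-1/2) = 1.
  m(H_2) = 2 - 1 = 1.
  m(H_3) = 11/4 - 9/4 = 1/2.
Summed: m(H) = 1 + 1 + 1/2 = 5/2.
So m(A \ H) = 4 - 5/2 = 3/2.

3/2


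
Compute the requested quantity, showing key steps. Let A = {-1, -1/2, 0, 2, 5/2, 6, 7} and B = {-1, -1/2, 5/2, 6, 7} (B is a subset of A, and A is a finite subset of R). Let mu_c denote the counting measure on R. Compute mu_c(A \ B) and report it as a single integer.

Counting measure assigns mu_c(E) = |E| (number of elements) when E is finite. For B subset A, A \ B is the set of elements of A not in B, so |A \ B| = |A| - |B|.
|A| = 7, |B| = 5, so mu_c(A \ B) = 7 - 5 = 2.

2


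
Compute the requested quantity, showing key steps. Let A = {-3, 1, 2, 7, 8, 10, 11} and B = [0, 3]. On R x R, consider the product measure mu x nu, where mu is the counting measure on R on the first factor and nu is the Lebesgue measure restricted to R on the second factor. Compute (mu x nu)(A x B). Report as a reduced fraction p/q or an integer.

For a measurable rectangle A x B, the product measure satisfies
  (mu x nu)(A x B) = mu(A) * nu(B).
  mu(A) = 7.
  nu(B) = 3.
  (mu x nu)(A x B) = 7 * 3 = 21.

21


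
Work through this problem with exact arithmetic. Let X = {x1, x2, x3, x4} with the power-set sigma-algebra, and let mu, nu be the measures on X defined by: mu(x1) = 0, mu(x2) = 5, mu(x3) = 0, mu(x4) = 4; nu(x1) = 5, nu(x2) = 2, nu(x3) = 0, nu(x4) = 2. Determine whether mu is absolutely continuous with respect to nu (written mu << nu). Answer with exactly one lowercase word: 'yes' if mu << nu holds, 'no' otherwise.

mu << nu means: every nu-null measurable set is also mu-null; equivalently, for every atom x, if nu({x}) = 0 then mu({x}) = 0.
Checking each atom:
  x1: nu = 5 > 0 -> no constraint.
  x2: nu = 2 > 0 -> no constraint.
  x3: nu = 0, mu = 0 -> consistent with mu << nu.
  x4: nu = 2 > 0 -> no constraint.
No atom violates the condition. Therefore mu << nu.

yes


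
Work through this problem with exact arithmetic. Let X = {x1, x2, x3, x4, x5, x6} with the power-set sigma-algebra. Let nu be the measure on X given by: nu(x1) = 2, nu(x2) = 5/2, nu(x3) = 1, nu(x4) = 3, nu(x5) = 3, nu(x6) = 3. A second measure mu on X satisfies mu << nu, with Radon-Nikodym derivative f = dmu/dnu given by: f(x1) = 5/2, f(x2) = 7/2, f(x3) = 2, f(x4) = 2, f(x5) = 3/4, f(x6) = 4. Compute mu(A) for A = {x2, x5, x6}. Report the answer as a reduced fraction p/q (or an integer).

By the defining property of the Radon-Nikodym derivative, for every measurable set A,
  mu(A) = integral_A f dnu.
Since nu is a discrete measure concentrated on the atoms of X, the integral over A reduces to the sum
  mu(A) = sum_{x in A} f(x) * nu({x}).
Computing each term:
  x2: f(x2) * nu(x2) = 7/2 * 5/2 = 35/4.
  x5: f(x5) * nu(x5) = 3/4 * 3 = 9/4.
  x6: f(x6) * nu(x6) = 4 * 3 = 12.
Summing: mu(A) = 35/4 + 9/4 + 12 = 23.

23


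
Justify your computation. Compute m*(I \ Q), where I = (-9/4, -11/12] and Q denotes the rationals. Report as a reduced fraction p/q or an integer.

The interval I = (-9/4, -11/12] has m(I) = -11/12 - (-9/4) = 4/3 (endpoints are measure-zero, so open/closed/half-open agree). Write I = (I cap Q) u (I \ Q). The rationals in I are countable, so m*(I cap Q) = 0 (cover each rational by intervals whose total length is arbitrarily small). By countable subadditivity m*(I) <= m*(I cap Q) + m*(I \ Q), hence m*(I \ Q) >= m(I) = 4/3. The reverse inequality m*(I \ Q) <= m*(I) = 4/3 is trivial since (I \ Q) is a subset of I. Therefore m*(I \ Q) = 4/3.

4/3


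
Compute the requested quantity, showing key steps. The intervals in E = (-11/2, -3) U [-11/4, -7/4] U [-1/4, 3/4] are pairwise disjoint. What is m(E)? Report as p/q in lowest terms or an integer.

For pairwise disjoint intervals, m(union_i I_i) = sum_i m(I_i),
and m is invariant under swapping open/closed endpoints (single points have measure 0).
So m(E) = sum_i (b_i - a_i).
  I_1 has length -3 - (-11/2) = 5/2.
  I_2 has length -7/4 - (-11/4) = 1.
  I_3 has length 3/4 - (-1/4) = 1.
Summing:
  m(E) = 5/2 + 1 + 1 = 9/2.

9/2


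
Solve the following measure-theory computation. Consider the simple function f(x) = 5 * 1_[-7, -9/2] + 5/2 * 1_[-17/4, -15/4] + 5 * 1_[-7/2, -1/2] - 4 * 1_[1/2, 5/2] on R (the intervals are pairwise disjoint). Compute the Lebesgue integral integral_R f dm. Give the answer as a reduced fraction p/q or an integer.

For a simple function f = sum_i c_i * 1_{A_i} with disjoint A_i,
  integral f dm = sum_i c_i * m(A_i).
Lengths of the A_i:
  m(A_1) = -9/2 - (-7) = 5/2.
  m(A_2) = -15/4 - (-17/4) = 1/2.
  m(A_3) = -1/2 - (-7/2) = 3.
  m(A_4) = 5/2 - 1/2 = 2.
Contributions c_i * m(A_i):
  (5) * (5/2) = 25/2.
  (5/2) * (1/2) = 5/4.
  (5) * (3) = 15.
  (-4) * (2) = -8.
Total: 25/2 + 5/4 + 15 - 8 = 83/4.

83/4


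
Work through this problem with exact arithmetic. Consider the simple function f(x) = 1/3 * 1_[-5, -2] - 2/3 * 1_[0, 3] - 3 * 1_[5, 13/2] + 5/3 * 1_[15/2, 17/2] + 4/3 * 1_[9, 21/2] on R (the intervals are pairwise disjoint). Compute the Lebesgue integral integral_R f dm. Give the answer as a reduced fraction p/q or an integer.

For a simple function f = sum_i c_i * 1_{A_i} with disjoint A_i,
  integral f dm = sum_i c_i * m(A_i).
Lengths of the A_i:
  m(A_1) = -2 - (-5) = 3.
  m(A_2) = 3 - 0 = 3.
  m(A_3) = 13/2 - 5 = 3/2.
  m(A_4) = 17/2 - 15/2 = 1.
  m(A_5) = 21/2 - 9 = 3/2.
Contributions c_i * m(A_i):
  (1/3) * (3) = 1.
  (-2/3) * (3) = -2.
  (-3) * (3/2) = -9/2.
  (5/3) * (1) = 5/3.
  (4/3) * (3/2) = 2.
Total: 1 - 2 - 9/2 + 5/3 + 2 = -11/6.

-11/6


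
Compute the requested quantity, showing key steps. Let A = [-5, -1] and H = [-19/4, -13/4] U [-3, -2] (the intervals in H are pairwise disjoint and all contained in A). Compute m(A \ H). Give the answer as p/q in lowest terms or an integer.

The ambient interval has length m(A) = -1 - (-5) = 4.
Since the holes are disjoint and sit inside A, by finite additivity
  m(H) = sum_i (b_i - a_i), and m(A \ H) = m(A) - m(H).
Computing the hole measures:
  m(H_1) = -13/4 - (-19/4) = 3/2.
  m(H_2) = -2 - (-3) = 1.
Summed: m(H) = 3/2 + 1 = 5/2.
So m(A \ H) = 4 - 5/2 = 3/2.

3/2


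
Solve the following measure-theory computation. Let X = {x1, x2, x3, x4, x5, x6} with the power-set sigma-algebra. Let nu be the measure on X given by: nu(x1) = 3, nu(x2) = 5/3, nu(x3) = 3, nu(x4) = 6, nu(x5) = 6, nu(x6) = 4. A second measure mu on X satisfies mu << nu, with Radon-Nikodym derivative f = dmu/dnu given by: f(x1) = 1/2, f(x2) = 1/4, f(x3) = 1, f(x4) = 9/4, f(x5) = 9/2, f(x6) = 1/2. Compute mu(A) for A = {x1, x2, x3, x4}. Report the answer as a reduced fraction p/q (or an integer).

By the defining property of the Radon-Nikodym derivative, for every measurable set A,
  mu(A) = integral_A f dnu.
Since nu is a discrete measure concentrated on the atoms of X, the integral over A reduces to the sum
  mu(A) = sum_{x in A} f(x) * nu({x}).
Computing each term:
  x1: f(x1) * nu(x1) = 1/2 * 3 = 3/2.
  x2: f(x2) * nu(x2) = 1/4 * 5/3 = 5/12.
  x3: f(x3) * nu(x3) = 1 * 3 = 3.
  x4: f(x4) * nu(x4) = 9/4 * 6 = 27/2.
Summing: mu(A) = 3/2 + 5/12 + 3 + 27/2 = 221/12.

221/12


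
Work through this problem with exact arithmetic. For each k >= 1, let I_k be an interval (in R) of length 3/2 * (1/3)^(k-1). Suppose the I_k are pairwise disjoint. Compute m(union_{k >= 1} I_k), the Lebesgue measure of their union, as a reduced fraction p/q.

By countable additivity of the Lebesgue measure on pairwise disjoint measurable sets,
  m(union_{k >= 1} I_k) = sum_{k >= 1} m(I_k) = sum_{k >= 1} a * r^(k-1),
  with a = 3/2 and r = 1/3.
Since 0 < r = 1/3 < 1, the geometric series converges:
  sum_{k >= 1} a * r^(k-1) = a / (1 - r).
  = 3/2 / (1 - 1/3)
  = 3/2 / (2/3)
  = 9/4.

9/4


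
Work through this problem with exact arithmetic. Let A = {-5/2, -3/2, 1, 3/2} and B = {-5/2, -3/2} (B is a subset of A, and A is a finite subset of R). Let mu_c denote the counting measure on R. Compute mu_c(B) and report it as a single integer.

Counting measure assigns mu_c(E) = |E| (number of elements) when E is finite.
B has 2 element(s), so mu_c(B) = 2.

2


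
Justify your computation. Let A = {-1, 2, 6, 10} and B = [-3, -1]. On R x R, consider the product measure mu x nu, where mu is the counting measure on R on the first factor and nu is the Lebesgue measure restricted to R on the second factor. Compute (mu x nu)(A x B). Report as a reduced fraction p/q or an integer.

For a measurable rectangle A x B, the product measure satisfies
  (mu x nu)(A x B) = mu(A) * nu(B).
  mu(A) = 4.
  nu(B) = 2.
  (mu x nu)(A x B) = 4 * 2 = 8.

8


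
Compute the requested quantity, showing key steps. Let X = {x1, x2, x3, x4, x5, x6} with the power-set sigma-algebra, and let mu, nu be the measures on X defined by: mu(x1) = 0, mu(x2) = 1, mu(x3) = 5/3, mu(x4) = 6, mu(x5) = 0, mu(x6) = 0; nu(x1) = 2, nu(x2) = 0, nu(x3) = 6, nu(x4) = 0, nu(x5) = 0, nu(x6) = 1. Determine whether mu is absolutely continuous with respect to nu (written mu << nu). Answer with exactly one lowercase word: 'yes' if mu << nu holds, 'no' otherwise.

mu << nu means: every nu-null measurable set is also mu-null; equivalently, for every atom x, if nu({x}) = 0 then mu({x}) = 0.
Checking each atom:
  x1: nu = 2 > 0 -> no constraint.
  x2: nu = 0, mu = 1 > 0 -> violates mu << nu.
  x3: nu = 6 > 0 -> no constraint.
  x4: nu = 0, mu = 6 > 0 -> violates mu << nu.
  x5: nu = 0, mu = 0 -> consistent with mu << nu.
  x6: nu = 1 > 0 -> no constraint.
The atom(s) x2, x4 violate the condition (nu = 0 but mu > 0). Therefore mu is NOT absolutely continuous w.r.t. nu.

no


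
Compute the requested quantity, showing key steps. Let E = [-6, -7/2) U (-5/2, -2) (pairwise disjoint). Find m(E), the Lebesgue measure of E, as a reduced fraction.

For pairwise disjoint intervals, m(union_i I_i) = sum_i m(I_i),
and m is invariant under swapping open/closed endpoints (single points have measure 0).
So m(E) = sum_i (b_i - a_i).
  I_1 has length -7/2 - (-6) = 5/2.
  I_2 has length -2 - (-5/2) = 1/2.
Summing:
  m(E) = 5/2 + 1/2 = 3.

3


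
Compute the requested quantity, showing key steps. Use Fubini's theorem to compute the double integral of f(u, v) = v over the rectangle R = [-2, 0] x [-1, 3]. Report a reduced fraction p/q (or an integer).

f(u, v) is a tensor product of a function of u and a function of v, and both factors are bounded continuous (hence Lebesgue integrable) on the rectangle, so Fubini's theorem applies:
  integral_R f d(m x m) = (integral_a1^b1 1 du) * (integral_a2^b2 v dv).
Inner integral in u: integral_{-2}^{0} 1 du = (0^1 - (-2)^1)/1
  = 2.
Inner integral in v: integral_{-1}^{3} v dv = (3^2 - (-1)^2)/2
  = 4.
Product: (2) * (4) = 8.

8


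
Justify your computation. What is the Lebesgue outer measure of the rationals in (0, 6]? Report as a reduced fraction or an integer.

Q cap (0, 6] is countable; list its elements as q_1, q_2, ... . Fix eps > 0 and cover the k-th point by an interval of length eps * 2^(-k). The cover has total length eps * sum_{k>=1} 2^(-k) = eps, so by definition of outer measure m*(Q cap (0, 6]) <= eps. Since eps was arbitrary and m* >= 0, the outer measure is 0.

0


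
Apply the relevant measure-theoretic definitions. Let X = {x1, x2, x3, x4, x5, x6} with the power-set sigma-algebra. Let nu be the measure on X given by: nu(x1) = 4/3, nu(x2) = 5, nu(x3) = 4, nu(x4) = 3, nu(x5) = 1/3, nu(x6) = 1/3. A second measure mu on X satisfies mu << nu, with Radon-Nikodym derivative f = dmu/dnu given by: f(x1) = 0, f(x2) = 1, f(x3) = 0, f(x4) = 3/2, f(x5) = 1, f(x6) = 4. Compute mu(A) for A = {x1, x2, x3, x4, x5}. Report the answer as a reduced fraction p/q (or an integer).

By the defining property of the Radon-Nikodym derivative, for every measurable set A,
  mu(A) = integral_A f dnu.
Since nu is a discrete measure concentrated on the atoms of X, the integral over A reduces to the sum
  mu(A) = sum_{x in A} f(x) * nu({x}).
Computing each term:
  x1: f(x1) * nu(x1) = 0 * 4/3 = 0.
  x2: f(x2) * nu(x2) = 1 * 5 = 5.
  x3: f(x3) * nu(x3) = 0 * 4 = 0.
  x4: f(x4) * nu(x4) = 3/2 * 3 = 9/2.
  x5: f(x5) * nu(x5) = 1 * 1/3 = 1/3.
Summing: mu(A) = 0 + 5 + 0 + 9/2 + 1/3 = 59/6.

59/6


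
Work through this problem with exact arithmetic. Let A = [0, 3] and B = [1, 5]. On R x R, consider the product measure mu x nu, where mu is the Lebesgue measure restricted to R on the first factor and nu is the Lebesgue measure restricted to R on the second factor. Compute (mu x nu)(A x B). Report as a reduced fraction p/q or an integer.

For a measurable rectangle A x B, the product measure satisfies
  (mu x nu)(A x B) = mu(A) * nu(B).
  mu(A) = 3.
  nu(B) = 4.
  (mu x nu)(A x B) = 3 * 4 = 12.

12


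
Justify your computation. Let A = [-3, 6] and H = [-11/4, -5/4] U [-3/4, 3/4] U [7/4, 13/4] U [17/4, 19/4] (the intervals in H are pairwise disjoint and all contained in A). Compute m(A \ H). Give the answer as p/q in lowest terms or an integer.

The ambient interval has length m(A) = 6 - (-3) = 9.
Since the holes are disjoint and sit inside A, by finite additivity
  m(H) = sum_i (b_i - a_i), and m(A \ H) = m(A) - m(H).
Computing the hole measures:
  m(H_1) = -5/4 - (-11/4) = 3/2.
  m(H_2) = 3/4 - (-3/4) = 3/2.
  m(H_3) = 13/4 - 7/4 = 3/2.
  m(H_4) = 19/4 - 17/4 = 1/2.
Summed: m(H) = 3/2 + 3/2 + 3/2 + 1/2 = 5.
So m(A \ H) = 9 - 5 = 4.

4


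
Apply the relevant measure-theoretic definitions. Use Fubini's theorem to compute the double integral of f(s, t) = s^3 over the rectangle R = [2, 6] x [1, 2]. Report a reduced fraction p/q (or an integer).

f(s, t) is a tensor product of a function of s and a function of t, and both factors are bounded continuous (hence Lebesgue integrable) on the rectangle, so Fubini's theorem applies:
  integral_R f d(m x m) = (integral_a1^b1 s^3 ds) * (integral_a2^b2 1 dt).
Inner integral in s: integral_{2}^{6} s^3 ds = (6^4 - 2^4)/4
  = 320.
Inner integral in t: integral_{1}^{2} 1 dt = (2^1 - 1^1)/1
  = 1.
Product: (320) * (1) = 320.

320


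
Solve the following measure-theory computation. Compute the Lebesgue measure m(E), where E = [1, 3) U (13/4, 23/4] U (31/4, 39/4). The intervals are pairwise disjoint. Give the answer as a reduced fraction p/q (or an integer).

For pairwise disjoint intervals, m(union_i I_i) = sum_i m(I_i),
and m is invariant under swapping open/closed endpoints (single points have measure 0).
So m(E) = sum_i (b_i - a_i).
  I_1 has length 3 - 1 = 2.
  I_2 has length 23/4 - 13/4 = 5/2.
  I_3 has length 39/4 - 31/4 = 2.
Summing:
  m(E) = 2 + 5/2 + 2 = 13/2.

13/2


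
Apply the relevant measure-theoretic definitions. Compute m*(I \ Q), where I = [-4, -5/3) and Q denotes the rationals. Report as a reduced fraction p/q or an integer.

The interval I = [-4, -5/3) has m(I) = -5/3 - (-4) = 7/3 (endpoints are measure-zero, so open/closed/half-open agree). Write I = (I cap Q) u (I \ Q). The rationals in I are countable, so m*(I cap Q) = 0 (cover each rational by intervals whose total length is arbitrarily small). By countable subadditivity m*(I) <= m*(I cap Q) + m*(I \ Q), hence m*(I \ Q) >= m(I) = 7/3. The reverse inequality m*(I \ Q) <= m*(I) = 7/3 is trivial since (I \ Q) is a subset of I. Therefore m*(I \ Q) = 7/3.

7/3


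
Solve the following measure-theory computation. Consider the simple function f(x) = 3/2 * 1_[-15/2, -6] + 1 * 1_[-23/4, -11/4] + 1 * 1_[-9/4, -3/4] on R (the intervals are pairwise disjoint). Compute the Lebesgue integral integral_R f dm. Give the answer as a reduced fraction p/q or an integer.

For a simple function f = sum_i c_i * 1_{A_i} with disjoint A_i,
  integral f dm = sum_i c_i * m(A_i).
Lengths of the A_i:
  m(A_1) = -6 - (-15/2) = 3/2.
  m(A_2) = -11/4 - (-23/4) = 3.
  m(A_3) = -3/4 - (-9/4) = 3/2.
Contributions c_i * m(A_i):
  (3/2) * (3/2) = 9/4.
  (1) * (3) = 3.
  (1) * (3/2) = 3/2.
Total: 9/4 + 3 + 3/2 = 27/4.

27/4


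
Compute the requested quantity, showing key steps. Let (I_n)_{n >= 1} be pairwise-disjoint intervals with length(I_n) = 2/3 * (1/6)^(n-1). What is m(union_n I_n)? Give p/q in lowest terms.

By countable additivity of the Lebesgue measure on pairwise disjoint measurable sets,
  m(union_{n >= 1} I_n) = sum_{n >= 1} m(I_n) = sum_{n >= 1} a * r^(n-1),
  with a = 2/3 and r = 1/6.
Since 0 < r = 1/6 < 1, the geometric series converges:
  sum_{n >= 1} a * r^(n-1) = a / (1 - r).
  = 2/3 / (1 - 1/6)
  = 2/3 / (5/6)
  = 4/5.

4/5


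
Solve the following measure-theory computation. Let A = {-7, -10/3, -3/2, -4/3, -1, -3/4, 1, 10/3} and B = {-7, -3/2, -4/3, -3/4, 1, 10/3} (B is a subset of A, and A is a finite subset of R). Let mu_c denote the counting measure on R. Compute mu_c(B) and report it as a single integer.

Counting measure assigns mu_c(E) = |E| (number of elements) when E is finite.
B has 6 element(s), so mu_c(B) = 6.

6


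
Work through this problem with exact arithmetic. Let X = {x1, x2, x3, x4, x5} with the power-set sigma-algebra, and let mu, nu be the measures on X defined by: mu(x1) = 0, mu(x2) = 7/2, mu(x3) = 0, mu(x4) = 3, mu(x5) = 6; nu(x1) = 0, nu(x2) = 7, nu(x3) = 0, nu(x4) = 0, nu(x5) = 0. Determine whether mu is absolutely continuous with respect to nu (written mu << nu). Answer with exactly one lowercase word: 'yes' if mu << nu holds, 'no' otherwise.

mu << nu means: every nu-null measurable set is also mu-null; equivalently, for every atom x, if nu({x}) = 0 then mu({x}) = 0.
Checking each atom:
  x1: nu = 0, mu = 0 -> consistent with mu << nu.
  x2: nu = 7 > 0 -> no constraint.
  x3: nu = 0, mu = 0 -> consistent with mu << nu.
  x4: nu = 0, mu = 3 > 0 -> violates mu << nu.
  x5: nu = 0, mu = 6 > 0 -> violates mu << nu.
The atom(s) x4, x5 violate the condition (nu = 0 but mu > 0). Therefore mu is NOT absolutely continuous w.r.t. nu.

no


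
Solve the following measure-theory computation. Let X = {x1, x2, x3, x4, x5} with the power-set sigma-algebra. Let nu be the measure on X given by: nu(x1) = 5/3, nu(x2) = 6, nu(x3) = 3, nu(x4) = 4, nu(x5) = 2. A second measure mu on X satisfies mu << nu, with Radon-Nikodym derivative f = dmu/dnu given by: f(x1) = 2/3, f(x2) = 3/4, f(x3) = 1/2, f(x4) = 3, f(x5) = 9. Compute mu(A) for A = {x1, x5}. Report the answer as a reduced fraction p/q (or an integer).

By the defining property of the Radon-Nikodym derivative, for every measurable set A,
  mu(A) = integral_A f dnu.
Since nu is a discrete measure concentrated on the atoms of X, the integral over A reduces to the sum
  mu(A) = sum_{x in A} f(x) * nu({x}).
Computing each term:
  x1: f(x1) * nu(x1) = 2/3 * 5/3 = 10/9.
  x5: f(x5) * nu(x5) = 9 * 2 = 18.
Summing: mu(A) = 10/9 + 18 = 172/9.

172/9


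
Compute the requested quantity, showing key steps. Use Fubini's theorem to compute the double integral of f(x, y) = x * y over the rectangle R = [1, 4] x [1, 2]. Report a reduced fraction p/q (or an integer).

f(x, y) is a tensor product of a function of x and a function of y, and both factors are bounded continuous (hence Lebesgue integrable) on the rectangle, so Fubini's theorem applies:
  integral_R f d(m x m) = (integral_a1^b1 x dx) * (integral_a2^b2 y dy).
Inner integral in x: integral_{1}^{4} x dx = (4^2 - 1^2)/2
  = 15/2.
Inner integral in y: integral_{1}^{2} y dy = (2^2 - 1^2)/2
  = 3/2.
Product: (15/2) * (3/2) = 45/4.

45/4


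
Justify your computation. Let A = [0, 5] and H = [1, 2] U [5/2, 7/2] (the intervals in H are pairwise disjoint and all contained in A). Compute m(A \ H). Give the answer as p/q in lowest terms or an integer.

The ambient interval has length m(A) = 5 - 0 = 5.
Since the holes are disjoint and sit inside A, by finite additivity
  m(H) = sum_i (b_i - a_i), and m(A \ H) = m(A) - m(H).
Computing the hole measures:
  m(H_1) = 2 - 1 = 1.
  m(H_2) = 7/2 - 5/2 = 1.
Summed: m(H) = 1 + 1 = 2.
So m(A \ H) = 5 - 2 = 3.

3


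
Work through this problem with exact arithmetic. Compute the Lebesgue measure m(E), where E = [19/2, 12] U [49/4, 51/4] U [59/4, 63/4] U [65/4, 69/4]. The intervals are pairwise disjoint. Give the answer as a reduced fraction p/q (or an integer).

For pairwise disjoint intervals, m(union_i I_i) = sum_i m(I_i),
and m is invariant under swapping open/closed endpoints (single points have measure 0).
So m(E) = sum_i (b_i - a_i).
  I_1 has length 12 - 19/2 = 5/2.
  I_2 has length 51/4 - 49/4 = 1/2.
  I_3 has length 63/4 - 59/4 = 1.
  I_4 has length 69/4 - 65/4 = 1.
Summing:
  m(E) = 5/2 + 1/2 + 1 + 1 = 5.

5


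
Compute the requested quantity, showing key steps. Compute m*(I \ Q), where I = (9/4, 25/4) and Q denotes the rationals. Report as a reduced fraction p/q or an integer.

The interval I = (9/4, 25/4) has m(I) = 25/4 - 9/4 = 4 (endpoints are measure-zero, so open/closed/half-open agree). Write I = (I cap Q) u (I \ Q). The rationals in I are countable, so m*(I cap Q) = 0 (cover each rational by intervals whose total length is arbitrarily small). By countable subadditivity m*(I) <= m*(I cap Q) + m*(I \ Q), hence m*(I \ Q) >= m(I) = 4. The reverse inequality m*(I \ Q) <= m*(I) = 4 is trivial since (I \ Q) is a subset of I. Therefore m*(I \ Q) = 4.

4


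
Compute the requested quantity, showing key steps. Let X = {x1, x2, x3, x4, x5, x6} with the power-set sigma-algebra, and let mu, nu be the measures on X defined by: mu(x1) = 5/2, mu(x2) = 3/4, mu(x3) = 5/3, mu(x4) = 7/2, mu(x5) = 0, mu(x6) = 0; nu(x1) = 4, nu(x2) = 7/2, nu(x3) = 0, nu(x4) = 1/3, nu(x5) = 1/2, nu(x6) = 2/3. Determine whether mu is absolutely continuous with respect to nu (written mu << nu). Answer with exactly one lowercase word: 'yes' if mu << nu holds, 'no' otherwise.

mu << nu means: every nu-null measurable set is also mu-null; equivalently, for every atom x, if nu({x}) = 0 then mu({x}) = 0.
Checking each atom:
  x1: nu = 4 > 0 -> no constraint.
  x2: nu = 7/2 > 0 -> no constraint.
  x3: nu = 0, mu = 5/3 > 0 -> violates mu << nu.
  x4: nu = 1/3 > 0 -> no constraint.
  x5: nu = 1/2 > 0 -> no constraint.
  x6: nu = 2/3 > 0 -> no constraint.
The atom(s) x3 violate the condition (nu = 0 but mu > 0). Therefore mu is NOT absolutely continuous w.r.t. nu.

no


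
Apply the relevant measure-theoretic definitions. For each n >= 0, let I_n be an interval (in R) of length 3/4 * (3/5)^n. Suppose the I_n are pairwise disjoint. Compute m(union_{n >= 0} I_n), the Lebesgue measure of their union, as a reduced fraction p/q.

By countable additivity of the Lebesgue measure on pairwise disjoint measurable sets,
  m(union_{n >= 0} I_n) = sum_{n >= 0} m(I_n) = sum_{n >= 0} a * r^n,
  with a = 3/4 and r = 3/5.
Since 0 < r = 3/5 < 1, the geometric series converges:
  sum_{n >= 0} a * r^n = a / (1 - r).
  = 3/4 / (1 - 3/5)
  = 3/4 / (2/5)
  = 15/8.

15/8


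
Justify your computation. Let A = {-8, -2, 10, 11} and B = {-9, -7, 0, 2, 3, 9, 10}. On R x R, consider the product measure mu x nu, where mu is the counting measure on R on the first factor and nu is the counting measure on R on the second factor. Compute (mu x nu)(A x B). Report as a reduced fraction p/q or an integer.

For a measurable rectangle A x B, the product measure satisfies
  (mu x nu)(A x B) = mu(A) * nu(B).
  mu(A) = 4.
  nu(B) = 7.
  (mu x nu)(A x B) = 4 * 7 = 28.

28


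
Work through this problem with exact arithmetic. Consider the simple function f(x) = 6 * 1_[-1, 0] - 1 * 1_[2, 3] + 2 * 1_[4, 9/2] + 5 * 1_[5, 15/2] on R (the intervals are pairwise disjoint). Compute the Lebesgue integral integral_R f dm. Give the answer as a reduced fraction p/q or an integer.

For a simple function f = sum_i c_i * 1_{A_i} with disjoint A_i,
  integral f dm = sum_i c_i * m(A_i).
Lengths of the A_i:
  m(A_1) = 0 - (-1) = 1.
  m(A_2) = 3 - 2 = 1.
  m(A_3) = 9/2 - 4 = 1/2.
  m(A_4) = 15/2 - 5 = 5/2.
Contributions c_i * m(A_i):
  (6) * (1) = 6.
  (-1) * (1) = -1.
  (2) * (1/2) = 1.
  (5) * (5/2) = 25/2.
Total: 6 - 1 + 1 + 25/2 = 37/2.

37/2


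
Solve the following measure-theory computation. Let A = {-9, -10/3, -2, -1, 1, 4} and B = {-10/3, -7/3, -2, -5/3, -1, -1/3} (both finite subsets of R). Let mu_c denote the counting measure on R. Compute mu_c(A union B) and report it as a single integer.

Counting measure on a finite set equals cardinality. By inclusion-exclusion, |A union B| = |A| + |B| - |A cap B|.
|A| = 6, |B| = 6, |A cap B| = 3.
So mu_c(A union B) = 6 + 6 - 3 = 9.

9


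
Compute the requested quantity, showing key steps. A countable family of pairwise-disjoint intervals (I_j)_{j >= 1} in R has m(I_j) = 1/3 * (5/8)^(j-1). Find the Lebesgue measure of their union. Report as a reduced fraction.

By countable additivity of the Lebesgue measure on pairwise disjoint measurable sets,
  m(union_{j >= 1} I_j) = sum_{j >= 1} m(I_j) = sum_{j >= 1} a * r^(j-1),
  with a = 1/3 and r = 5/8.
Since 0 < r = 5/8 < 1, the geometric series converges:
  sum_{j >= 1} a * r^(j-1) = a / (1 - r).
  = 1/3 / (1 - 5/8)
  = 1/3 / (3/8)
  = 8/9.

8/9
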